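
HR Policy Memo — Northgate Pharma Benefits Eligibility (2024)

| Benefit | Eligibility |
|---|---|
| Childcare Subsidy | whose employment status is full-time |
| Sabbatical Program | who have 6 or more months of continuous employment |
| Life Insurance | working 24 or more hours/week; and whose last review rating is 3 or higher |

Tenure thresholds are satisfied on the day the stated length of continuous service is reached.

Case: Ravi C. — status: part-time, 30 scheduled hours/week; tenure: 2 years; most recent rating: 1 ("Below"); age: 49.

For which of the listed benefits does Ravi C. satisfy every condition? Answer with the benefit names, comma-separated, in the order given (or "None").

Childcare Subsidy — status part-time ✗ (requires full-time) → not eligible.
Sabbatical Program — service 2 years ≥ 6 months (≈180 days) ✓ → eligible.
Life Insurance — 30 hrs/wk ≥ 24 ✓; rating 1 < 3 ✗ → not eligible.

Sabbatical Program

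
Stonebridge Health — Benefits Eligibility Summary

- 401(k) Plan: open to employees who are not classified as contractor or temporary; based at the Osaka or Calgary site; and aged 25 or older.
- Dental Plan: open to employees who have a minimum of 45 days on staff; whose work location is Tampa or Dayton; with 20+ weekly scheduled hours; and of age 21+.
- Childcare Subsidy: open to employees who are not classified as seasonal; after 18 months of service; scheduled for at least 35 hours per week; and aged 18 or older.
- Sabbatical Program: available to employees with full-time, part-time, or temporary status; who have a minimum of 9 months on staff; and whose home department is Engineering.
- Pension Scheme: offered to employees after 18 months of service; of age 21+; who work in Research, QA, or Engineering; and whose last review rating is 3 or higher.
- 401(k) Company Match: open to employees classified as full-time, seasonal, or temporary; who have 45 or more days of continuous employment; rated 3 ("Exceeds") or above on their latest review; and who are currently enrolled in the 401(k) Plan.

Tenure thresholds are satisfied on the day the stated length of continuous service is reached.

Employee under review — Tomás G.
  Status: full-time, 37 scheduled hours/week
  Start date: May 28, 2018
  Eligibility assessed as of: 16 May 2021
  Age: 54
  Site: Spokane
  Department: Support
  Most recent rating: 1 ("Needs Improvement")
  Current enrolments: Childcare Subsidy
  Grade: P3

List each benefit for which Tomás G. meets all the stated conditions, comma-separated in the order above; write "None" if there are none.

Service from May 28, 2018 to 16 May 2021: 1084 days.
401(k) Plan — status full-time ✓ (not excluded); site Spokane ✗ (not Osaka or Calgary) → not eligible.
Dental Plan — service 1084 days ≥ 45 days ✓; site Spokane ✗ (not Tampa or Dayton) → not eligible.
Childcare Subsidy — status full-time ✓ (not excluded); service 1084 days ≥ 18 months (≈540 days) ✓; 37 hrs/wk ≥ 35 ✓; age 54 ≥ 18 ✓ → eligible.
Sabbatical Program — status full-time ✓; service 1084 days ≥ 9 months (≈270 days) ✓; dept Support ✗ → not eligible.
Pension Scheme — service 1084 days ≥ 18 months (≈540 days) ✓; age 54 ≥ 21 ✓; dept Support ✗ → not eligible.
401(k) Company Match — status full-time ✓; service 1084 days ≥ 45 days ✓; rating 1 < 3 ✗ → not eligible.

Childcare Subsidy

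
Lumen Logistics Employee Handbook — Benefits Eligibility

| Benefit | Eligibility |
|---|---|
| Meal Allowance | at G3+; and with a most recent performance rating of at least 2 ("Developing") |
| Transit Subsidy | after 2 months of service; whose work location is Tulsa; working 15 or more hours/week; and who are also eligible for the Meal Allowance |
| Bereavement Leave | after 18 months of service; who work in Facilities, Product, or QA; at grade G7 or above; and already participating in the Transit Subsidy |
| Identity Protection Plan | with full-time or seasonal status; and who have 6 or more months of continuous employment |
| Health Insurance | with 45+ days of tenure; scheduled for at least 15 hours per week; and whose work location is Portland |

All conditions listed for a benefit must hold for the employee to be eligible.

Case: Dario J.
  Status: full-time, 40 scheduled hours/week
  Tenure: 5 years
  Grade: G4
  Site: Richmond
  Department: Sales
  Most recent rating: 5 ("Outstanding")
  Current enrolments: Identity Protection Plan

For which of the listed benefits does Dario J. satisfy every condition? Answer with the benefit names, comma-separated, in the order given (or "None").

Meal Allowance, Identity Protection Plan

Meal Allowance — grade G4 ≥ G3 ✓; rating 5 ≥ 2 ✓ → eligible.
Transit Subsidy — service 5 years ≥ 2 months (≈60 days) ✓; site Richmond ✗ (not Tulsa) → not eligible.
Bereavement Leave — service 5 years ≥ 18 months (≈540 days) ✓; dept Sales ✗ → not eligible.
Identity Protection Plan — status full-time ✓; service 5 years ≥ 6 months (≈180 days) ✓ → eligible.
Health Insurance — service 5 years ≥ 45 days ✓; 40 hrs/wk ≥ 15 ✓; site Richmond ✗ (not Portland) → not eligible.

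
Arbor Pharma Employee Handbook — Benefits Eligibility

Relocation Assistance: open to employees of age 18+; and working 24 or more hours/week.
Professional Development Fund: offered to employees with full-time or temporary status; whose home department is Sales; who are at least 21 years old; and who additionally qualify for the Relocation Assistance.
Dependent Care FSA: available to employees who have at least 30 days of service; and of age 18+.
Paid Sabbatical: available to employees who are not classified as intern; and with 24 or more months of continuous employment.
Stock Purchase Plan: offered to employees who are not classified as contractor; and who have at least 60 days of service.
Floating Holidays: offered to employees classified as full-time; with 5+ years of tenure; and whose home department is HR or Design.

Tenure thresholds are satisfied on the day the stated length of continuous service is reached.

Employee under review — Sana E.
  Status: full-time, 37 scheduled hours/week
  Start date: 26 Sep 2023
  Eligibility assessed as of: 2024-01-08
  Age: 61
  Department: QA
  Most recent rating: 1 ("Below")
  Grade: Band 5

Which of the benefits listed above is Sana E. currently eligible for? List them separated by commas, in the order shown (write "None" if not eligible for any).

Service from 26 Sep 2023 to 2024-01-08: 104 days.
Relocation Assistance — age 61 ≥ 18 ✓; 37 hrs/wk ≥ 24 ✓ → eligible.
Professional Development Fund — status full-time ✓; dept QA ✗ → not eligible.
Dependent Care FSA — service 104 days ≥ 30 days ✓; age 61 ≥ 18 ✓ → eligible.
Paid Sabbatical — status full-time ✓ (not excluded); service 104 days < 24 months (≈720 days) ✗ → not eligible.
Stock Purchase Plan — status full-time ✓ (not excluded); service 104 days ≥ 60 days ✓ → eligible.
Floating Holidays — status full-time ✓; service 104 days < 5 years (≈1825 days) ✗ → not eligible.

Relocation Assistance, Dependent Care FSA, Stock Purchase Plan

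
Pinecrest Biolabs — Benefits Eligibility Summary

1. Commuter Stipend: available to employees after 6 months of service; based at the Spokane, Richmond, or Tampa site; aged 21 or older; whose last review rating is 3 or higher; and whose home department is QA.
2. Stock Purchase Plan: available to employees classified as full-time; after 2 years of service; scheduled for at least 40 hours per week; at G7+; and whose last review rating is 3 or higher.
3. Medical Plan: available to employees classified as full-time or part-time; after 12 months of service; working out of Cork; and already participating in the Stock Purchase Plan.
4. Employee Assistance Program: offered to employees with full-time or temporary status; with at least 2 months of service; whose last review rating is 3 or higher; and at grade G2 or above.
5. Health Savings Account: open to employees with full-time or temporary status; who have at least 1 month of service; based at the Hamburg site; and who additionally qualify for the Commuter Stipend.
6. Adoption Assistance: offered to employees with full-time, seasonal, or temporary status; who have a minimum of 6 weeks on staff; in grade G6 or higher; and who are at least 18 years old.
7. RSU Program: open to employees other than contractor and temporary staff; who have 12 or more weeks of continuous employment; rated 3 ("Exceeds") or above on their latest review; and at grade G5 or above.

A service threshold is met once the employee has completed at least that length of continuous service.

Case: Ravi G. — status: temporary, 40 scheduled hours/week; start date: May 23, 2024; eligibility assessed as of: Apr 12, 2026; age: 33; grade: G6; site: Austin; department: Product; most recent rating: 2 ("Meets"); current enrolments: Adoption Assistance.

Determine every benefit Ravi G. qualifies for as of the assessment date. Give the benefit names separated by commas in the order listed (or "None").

Adoption Assistance

Service from May 23, 2024 to Apr 12, 2026: 689 days.
Commuter Stipend — service 689 days ≥ 6 months (≈180 days) ✓; site Austin ✗ (not Spokane, Richmond, or Tampa) → not eligible.
Stock Purchase Plan — status temporary ✗ (requires full-time) → not eligible.
Medical Plan — status temporary ✗ (requires full-time or part-time) → not eligible.
Employee Assistance Program — status temporary ✓; service 689 days ≥ 2 months (≈60 days) ✓; rating 2 < 3 ✗ → not eligible.
Health Savings Account — status temporary ✓; service 689 days ≥ 1 month (≈30 days) ✓; site Austin ✗ (not Hamburg) → not eligible.
Adoption Assistance — status temporary ✓; service 689 days ≥ 6 weeks (≈42 days) ✓; grade G6 ≥ G6 ✓; age 33 ≥ 18 ✓ → eligible.
RSU Program — status temporary ✗ (excluded) → not eligible.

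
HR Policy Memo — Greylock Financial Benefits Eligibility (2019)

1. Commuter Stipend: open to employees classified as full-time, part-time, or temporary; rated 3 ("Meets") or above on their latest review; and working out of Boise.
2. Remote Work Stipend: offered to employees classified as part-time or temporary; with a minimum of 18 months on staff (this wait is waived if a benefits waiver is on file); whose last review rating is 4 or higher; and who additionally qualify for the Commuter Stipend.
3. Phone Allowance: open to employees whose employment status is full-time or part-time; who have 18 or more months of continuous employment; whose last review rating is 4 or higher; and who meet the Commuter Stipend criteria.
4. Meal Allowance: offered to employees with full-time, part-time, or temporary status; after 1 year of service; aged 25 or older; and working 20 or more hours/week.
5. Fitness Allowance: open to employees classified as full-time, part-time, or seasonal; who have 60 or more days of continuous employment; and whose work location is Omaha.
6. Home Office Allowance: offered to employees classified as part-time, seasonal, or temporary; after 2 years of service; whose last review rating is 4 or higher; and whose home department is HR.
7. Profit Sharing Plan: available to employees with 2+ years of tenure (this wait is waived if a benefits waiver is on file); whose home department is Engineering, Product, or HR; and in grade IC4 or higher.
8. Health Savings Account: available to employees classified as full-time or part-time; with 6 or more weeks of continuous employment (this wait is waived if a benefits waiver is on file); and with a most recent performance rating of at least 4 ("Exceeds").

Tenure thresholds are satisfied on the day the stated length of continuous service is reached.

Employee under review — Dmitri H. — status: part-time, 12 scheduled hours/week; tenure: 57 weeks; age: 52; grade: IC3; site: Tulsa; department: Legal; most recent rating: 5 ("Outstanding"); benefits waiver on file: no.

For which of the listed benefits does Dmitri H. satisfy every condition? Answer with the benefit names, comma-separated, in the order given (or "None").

Commuter Stipend — status part-time ✓; rating 5 ≥ 3 ✓; site Tulsa ✗ (not Boise) → not eligible.
Remote Work Stipend — status part-time ✓; no waiver, service 57 weeks < 18 months (≈540 days) ✗ → not eligible.
Phone Allowance — status part-time ✓; service 57 weeks < 18 months (≈540 days) ✗ → not eligible.
Meal Allowance — status part-time ✓; service 57 weeks ≥ 1 year (≈365 days) ✓; age 52 ≥ 25 ✓; 12 hrs/wk < 20 ✗ → not eligible.
Fitness Allowance — status part-time ✓; service 57 weeks ≥ 60 days ✓; site Tulsa ✗ (not Omaha) → not eligible.
Home Office Allowance — status part-time ✓; service 57 weeks < 2 years (≈730 days) ✗ → not eligible.
Profit Sharing Plan — no waiver, service 57 weeks < 2 years (≈730 days) ✗ → not eligible.
Health Savings Account — status part-time ✓; no waiver, service 57 weeks ≥ 6 weeks ✓; rating 5 ≥ 4 ✓ → eligible.

Health Savings Account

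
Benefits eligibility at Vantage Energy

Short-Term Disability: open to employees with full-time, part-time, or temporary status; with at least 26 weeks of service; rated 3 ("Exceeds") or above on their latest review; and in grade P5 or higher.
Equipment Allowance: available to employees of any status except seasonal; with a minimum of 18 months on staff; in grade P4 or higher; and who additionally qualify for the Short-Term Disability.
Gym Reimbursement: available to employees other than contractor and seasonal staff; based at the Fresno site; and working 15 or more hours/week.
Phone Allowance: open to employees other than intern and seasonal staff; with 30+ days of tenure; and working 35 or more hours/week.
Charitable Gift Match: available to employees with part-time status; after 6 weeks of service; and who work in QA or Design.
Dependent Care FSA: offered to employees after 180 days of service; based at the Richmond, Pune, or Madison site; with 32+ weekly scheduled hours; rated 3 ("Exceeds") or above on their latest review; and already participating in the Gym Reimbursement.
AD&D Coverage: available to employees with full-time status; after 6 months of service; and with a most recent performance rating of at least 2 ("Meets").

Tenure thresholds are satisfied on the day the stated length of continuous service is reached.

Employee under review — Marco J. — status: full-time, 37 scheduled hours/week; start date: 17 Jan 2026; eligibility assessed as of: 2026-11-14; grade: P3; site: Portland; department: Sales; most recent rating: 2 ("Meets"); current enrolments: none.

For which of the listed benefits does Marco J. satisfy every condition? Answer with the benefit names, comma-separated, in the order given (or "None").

Phone Allowance, AD&D Coverage

Service from 17 Jan 2026 to 2026-11-14: 301 days.
Short-Term Disability — status full-time ✓; service 301 days ≥ 26 weeks (≈182 days) ✓; rating 2 < 3 ✗ → not eligible.
Equipment Allowance — status full-time ✓ (not excluded); service 301 days < 18 months (≈540 days) ✗ → not eligible.
Gym Reimbursement — status full-time ✓ (not excluded); site Portland ✗ (not Fresno) → not eligible.
Phone Allowance — status full-time ✓ (not excluded); service 301 days ≥ 30 days ✓; 37 hrs/wk ≥ 35 ✓ → eligible.
Charitable Gift Match — status full-time ✗ (requires part-time) → not eligible.
Dependent Care FSA — service 301 days ≥ 180 days ✓; site Portland ✗ (not Richmond, Pune, or Madison) → not eligible.
AD&D Coverage — status full-time ✓; service 301 days ≥ 6 months (≈180 days) ✓; rating 2 ≥ 2 ✓ → eligible.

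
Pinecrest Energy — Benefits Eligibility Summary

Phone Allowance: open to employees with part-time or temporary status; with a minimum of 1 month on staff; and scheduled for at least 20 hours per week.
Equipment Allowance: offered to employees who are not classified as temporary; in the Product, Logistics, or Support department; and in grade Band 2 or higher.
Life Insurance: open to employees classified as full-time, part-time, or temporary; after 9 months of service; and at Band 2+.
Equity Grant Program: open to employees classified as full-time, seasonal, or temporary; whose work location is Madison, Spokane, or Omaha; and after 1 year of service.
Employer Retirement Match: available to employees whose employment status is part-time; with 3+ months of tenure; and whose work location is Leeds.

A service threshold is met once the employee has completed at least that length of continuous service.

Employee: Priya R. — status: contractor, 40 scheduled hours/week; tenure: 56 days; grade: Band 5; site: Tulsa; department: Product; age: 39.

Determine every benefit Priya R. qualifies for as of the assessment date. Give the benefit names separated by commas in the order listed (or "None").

Phone Allowance — status contractor ✗ (requires part-time or temporary) → not eligible.
Equipment Allowance — status contractor ✓ (not excluded); dept Product ✓; grade Band 5 ≥ Band 2 ✓ → eligible.
Life Insurance — status contractor ✗ (requires full-time, part-time, or temporary) → not eligible.
Equity Grant Program — status contractor ✗ (requires full-time, seasonal, or temporary) → not eligible.
Employer Retirement Match — status contractor ✗ (requires part-time) → not eligible.

Equipment Allowance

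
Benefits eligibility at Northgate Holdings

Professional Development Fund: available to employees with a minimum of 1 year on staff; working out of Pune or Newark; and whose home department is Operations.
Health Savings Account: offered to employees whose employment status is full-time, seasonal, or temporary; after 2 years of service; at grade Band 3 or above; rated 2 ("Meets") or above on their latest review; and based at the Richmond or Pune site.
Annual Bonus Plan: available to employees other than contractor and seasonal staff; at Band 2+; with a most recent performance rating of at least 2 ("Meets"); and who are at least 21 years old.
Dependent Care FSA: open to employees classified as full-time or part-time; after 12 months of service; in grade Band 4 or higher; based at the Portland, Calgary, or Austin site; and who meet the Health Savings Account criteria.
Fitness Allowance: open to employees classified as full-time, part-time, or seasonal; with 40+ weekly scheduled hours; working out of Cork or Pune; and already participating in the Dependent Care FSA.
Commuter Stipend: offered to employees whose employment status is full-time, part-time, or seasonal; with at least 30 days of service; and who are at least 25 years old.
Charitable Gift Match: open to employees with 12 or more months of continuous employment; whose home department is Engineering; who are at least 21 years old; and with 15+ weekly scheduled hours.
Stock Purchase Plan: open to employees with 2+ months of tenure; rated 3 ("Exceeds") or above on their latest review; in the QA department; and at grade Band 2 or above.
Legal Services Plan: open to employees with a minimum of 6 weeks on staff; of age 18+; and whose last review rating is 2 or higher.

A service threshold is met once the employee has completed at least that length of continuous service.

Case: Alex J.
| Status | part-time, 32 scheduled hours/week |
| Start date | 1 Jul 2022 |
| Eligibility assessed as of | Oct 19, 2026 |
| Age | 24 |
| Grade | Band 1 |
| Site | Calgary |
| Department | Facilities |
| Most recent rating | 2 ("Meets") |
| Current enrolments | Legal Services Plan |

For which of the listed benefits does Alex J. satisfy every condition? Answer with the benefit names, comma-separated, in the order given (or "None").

Legal Services Plan

Service from 1 Jul 2022 to Oct 19, 2026: 1571 days.
Professional Development Fund — service 1571 days ≥ 1 year (≈365 days) ✓; site Calgary ✗ (not Pune or Newark) → not eligible.
Health Savings Account — status part-time ✗ (requires full-time, seasonal, or temporary) → not eligible.
Annual Bonus Plan — status part-time ✓ (not excluded); grade Band 1 < Band 2 ✗ → not eligible.
Dependent Care FSA — status part-time ✓; service 1571 days ≥ 12 months (≈360 days) ✓; grade Band 1 < Band 4 ✗ → not eligible.
Fitness Allowance — status part-time ✓; 32 hrs/wk < 40 ✗ → not eligible.
Commuter Stipend — status part-time ✓; service 1571 days ≥ 30 days ✓; age 24 < 25 ✗ → not eligible.
Charitable Gift Match — service 1571 days ≥ 12 months (≈360 days) ✓; dept Facilities ✗ → not eligible.
Stock Purchase Plan — service 1571 days ≥ 2 months (≈60 days) ✓; rating 2 < 3 ✗ → not eligible.
Legal Services Plan — service 1571 days ≥ 6 weeks (≈42 days) ✓; age 24 ≥ 18 ✓; rating 2 ≥ 2 ✓ → eligible.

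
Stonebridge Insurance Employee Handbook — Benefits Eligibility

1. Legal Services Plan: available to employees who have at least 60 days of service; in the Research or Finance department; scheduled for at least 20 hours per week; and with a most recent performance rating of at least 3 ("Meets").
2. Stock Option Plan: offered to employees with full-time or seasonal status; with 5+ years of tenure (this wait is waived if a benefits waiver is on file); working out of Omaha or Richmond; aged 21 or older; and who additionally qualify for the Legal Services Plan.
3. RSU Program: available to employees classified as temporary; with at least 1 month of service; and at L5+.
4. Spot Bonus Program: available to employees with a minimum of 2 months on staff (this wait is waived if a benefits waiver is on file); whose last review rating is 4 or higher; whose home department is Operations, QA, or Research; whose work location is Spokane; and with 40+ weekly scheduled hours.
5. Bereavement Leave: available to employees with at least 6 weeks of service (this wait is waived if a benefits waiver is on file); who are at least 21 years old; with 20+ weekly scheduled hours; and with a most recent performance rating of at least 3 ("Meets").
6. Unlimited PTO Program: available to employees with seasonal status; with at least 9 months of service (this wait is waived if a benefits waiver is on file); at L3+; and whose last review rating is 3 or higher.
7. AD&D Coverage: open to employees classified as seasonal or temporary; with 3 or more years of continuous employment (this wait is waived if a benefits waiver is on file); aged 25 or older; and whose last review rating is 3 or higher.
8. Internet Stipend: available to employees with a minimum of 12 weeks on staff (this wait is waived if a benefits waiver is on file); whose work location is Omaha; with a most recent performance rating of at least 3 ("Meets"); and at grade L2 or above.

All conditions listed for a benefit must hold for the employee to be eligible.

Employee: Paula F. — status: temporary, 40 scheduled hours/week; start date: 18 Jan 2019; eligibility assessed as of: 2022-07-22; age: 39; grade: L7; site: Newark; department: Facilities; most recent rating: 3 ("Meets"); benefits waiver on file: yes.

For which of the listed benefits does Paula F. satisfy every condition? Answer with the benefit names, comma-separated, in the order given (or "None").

Service from 18 Jan 2019 to 2022-07-22: 1281 days.
Legal Services Plan — service 1281 days ≥ 60 days ✓; dept Facilities ✗ → not eligible.
Stock Option Plan — status temporary ✗ (requires full-time or seasonal) → not eligible.
RSU Program — status temporary ✓; service 1281 days ≥ 1 month (≈30 days) ✓; grade L7 ≥ L5 ✓ → eligible.
Spot Bonus Program — benefits waiver on file ✓; rating 3 < 4 ✗ → not eligible.
Bereavement Leave — benefits waiver on file ✓; age 39 ≥ 21 ✓; 40 hrs/wk ≥ 20 ✓; rating 3 ≥ 3 ✓ → eligible.
Unlimited PTO Program — status temporary ✗ (requires seasonal) → not eligible.
AD&D Coverage — status temporary ✓; benefits waiver on file ✓; age 39 ≥ 25 ✓; rating 3 ≥ 3 ✓ → eligible.
Internet Stipend — benefits waiver on file ✓; site Newark ✗ (not Omaha) → not eligible.

RSU Program, Bereavement Leave, AD&D Coverage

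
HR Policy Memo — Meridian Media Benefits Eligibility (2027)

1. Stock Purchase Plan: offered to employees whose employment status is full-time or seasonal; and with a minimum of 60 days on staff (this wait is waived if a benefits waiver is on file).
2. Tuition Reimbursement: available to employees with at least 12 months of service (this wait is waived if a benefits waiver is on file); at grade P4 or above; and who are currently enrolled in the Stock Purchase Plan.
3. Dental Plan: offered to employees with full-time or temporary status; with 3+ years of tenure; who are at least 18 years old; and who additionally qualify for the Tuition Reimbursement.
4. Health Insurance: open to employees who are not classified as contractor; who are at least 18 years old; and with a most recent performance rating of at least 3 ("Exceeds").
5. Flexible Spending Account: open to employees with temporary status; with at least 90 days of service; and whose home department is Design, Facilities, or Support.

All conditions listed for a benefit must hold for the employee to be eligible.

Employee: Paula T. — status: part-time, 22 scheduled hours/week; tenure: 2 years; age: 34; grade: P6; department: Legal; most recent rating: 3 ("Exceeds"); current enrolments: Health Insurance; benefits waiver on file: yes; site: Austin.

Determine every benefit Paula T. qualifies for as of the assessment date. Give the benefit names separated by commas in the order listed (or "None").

Stock Purchase Plan — status part-time ✗ (requires full-time or seasonal) → not eligible.
Tuition Reimbursement — benefits waiver on file ✓; grade P6 ≥ P4 ✓; not enrolled in Stock Purchase Plan ✗ → not eligible.
Dental Plan — status part-time ✗ (requires full-time or temporary) → not eligible.
Health Insurance — status part-time ✓ (not excluded); age 34 ≥ 18 ✓; rating 3 ≥ 3 ✓ → eligible.
Flexible Spending Account — status part-time ✗ (requires temporary) → not eligible.

Health Insurance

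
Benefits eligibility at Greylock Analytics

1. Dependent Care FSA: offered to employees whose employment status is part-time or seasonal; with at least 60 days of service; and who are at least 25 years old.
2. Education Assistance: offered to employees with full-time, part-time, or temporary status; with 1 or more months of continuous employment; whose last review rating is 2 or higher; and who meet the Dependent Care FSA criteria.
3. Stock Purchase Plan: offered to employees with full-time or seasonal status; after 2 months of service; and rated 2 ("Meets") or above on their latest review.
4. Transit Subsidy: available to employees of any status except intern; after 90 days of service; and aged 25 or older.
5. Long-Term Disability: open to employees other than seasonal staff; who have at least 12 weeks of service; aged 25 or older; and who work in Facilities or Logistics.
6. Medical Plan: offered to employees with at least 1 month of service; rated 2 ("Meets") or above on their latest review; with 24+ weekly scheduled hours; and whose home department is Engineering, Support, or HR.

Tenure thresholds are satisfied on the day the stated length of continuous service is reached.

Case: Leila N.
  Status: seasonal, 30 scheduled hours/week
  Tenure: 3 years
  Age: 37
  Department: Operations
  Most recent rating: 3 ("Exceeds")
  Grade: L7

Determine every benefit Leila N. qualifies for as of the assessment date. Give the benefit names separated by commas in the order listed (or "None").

Dependent Care FSA — status seasonal ✓; service 3 years ≥ 60 days ✓; age 37 ≥ 25 ✓ → eligible.
Education Assistance — status seasonal ✗ (requires full-time, part-time, or temporary) → not eligible.
Stock Purchase Plan — status seasonal ✓; service 3 years ≥ 2 months (≈60 days) ✓; rating 3 ≥ 2 ✓ → eligible.
Transit Subsidy — status seasonal ✓ (not excluded); service 3 years ≥ 90 days ✓; age 37 ≥ 25 ✓ → eligible.
Long-Term Disability — status seasonal ✗ (excluded) → not eligible.
Medical Plan — service 3 years ≥ 1 month (≈30 days) ✓; rating 3 ≥ 2 ✓; 30 hrs/wk ≥ 24 ✓; dept Operations ✗ → not eligible.

Dependent Care FSA, Stock Purchase Plan, Transit Subsidy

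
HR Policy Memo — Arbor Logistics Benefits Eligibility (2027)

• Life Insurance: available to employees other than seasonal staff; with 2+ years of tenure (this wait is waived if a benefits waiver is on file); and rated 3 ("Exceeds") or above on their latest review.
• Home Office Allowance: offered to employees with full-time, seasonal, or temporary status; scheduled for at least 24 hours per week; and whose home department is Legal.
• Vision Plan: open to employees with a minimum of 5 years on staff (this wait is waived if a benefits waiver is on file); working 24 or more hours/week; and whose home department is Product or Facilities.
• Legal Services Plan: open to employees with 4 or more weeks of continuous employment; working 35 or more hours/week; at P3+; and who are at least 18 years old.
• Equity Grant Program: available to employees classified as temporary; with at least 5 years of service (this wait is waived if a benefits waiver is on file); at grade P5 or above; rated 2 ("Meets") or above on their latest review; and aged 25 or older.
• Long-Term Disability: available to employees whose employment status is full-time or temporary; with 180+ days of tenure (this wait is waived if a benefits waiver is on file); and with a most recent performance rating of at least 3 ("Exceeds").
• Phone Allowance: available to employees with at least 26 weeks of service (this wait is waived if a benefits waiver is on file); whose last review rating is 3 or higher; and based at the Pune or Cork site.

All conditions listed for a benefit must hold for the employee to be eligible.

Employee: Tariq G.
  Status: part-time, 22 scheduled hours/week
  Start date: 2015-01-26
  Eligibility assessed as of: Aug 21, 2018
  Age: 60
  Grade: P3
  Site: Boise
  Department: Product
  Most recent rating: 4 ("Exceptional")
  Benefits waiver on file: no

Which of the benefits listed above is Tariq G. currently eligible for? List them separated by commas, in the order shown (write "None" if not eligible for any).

Service from 2015-01-26 to Aug 21, 2018: 1303 days.
Life Insurance — status part-time ✓ (not excluded); no waiver, service 1303 days ≥ 2 years (≈730 days) ✓; rating 4 ≥ 3 ✓ → eligible.
Home Office Allowance — status part-time ✗ (requires full-time, seasonal, or temporary) → not eligible.
Vision Plan — no waiver, service 1303 days < 5 years (≈1825 days) ✗ → not eligible.
Legal Services Plan — service 1303 days ≥ 4 weeks (≈28 days) ✓; 22 hrs/wk < 35 ✗ → not eligible.
Equity Grant Program — status part-time ✗ (requires temporary) → not eligible.
Long-Term Disability — status part-time ✗ (requires full-time or temporary) → not eligible.
Phone Allowance — no waiver, service 1303 days ≥ 26 weeks (≈182 days) ✓; rating 4 ≥ 3 ✓; site Boise ✗ (not Pune or Cork) → not eligible.

Life Insurance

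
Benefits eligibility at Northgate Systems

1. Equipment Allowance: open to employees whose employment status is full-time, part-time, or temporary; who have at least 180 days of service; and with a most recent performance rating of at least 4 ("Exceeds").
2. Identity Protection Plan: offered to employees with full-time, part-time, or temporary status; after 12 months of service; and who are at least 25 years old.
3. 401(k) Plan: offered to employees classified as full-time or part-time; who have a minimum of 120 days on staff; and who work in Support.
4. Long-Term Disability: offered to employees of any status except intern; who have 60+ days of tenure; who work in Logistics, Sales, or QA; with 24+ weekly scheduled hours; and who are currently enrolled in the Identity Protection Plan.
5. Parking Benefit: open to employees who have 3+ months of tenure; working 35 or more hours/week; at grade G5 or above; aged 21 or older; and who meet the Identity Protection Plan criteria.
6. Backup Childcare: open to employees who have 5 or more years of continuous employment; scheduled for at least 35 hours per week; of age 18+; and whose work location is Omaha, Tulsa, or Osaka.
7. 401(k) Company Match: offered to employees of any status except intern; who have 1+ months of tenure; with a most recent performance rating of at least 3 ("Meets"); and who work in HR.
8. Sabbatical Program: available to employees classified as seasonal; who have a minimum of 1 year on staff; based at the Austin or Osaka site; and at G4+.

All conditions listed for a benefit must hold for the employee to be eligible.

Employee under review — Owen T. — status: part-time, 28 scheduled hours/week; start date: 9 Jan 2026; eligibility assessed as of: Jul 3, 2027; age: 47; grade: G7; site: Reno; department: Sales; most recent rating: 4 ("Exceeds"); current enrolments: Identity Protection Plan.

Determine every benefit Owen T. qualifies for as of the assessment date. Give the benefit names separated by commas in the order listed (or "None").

Equipment Allowance, Identity Protection Plan, Long-Term Disability

Service from 9 Jan 2026 to Jul 3, 2027: 540 days.
Equipment Allowance — status part-time ✓; service 540 days ≥ 180 days ✓; rating 4 ≥ 4 ✓ → eligible.
Identity Protection Plan — status part-time ✓; service 540 days ≥ 12 months (≈360 days) ✓; age 47 ≥ 25 ✓ → eligible.
401(k) Plan — status part-time ✓; service 540 days ≥ 120 days ✓; dept Sales ✗ → not eligible.
Long-Term Disability — status part-time ✓ (not excluded); service 540 days ≥ 60 days ✓; dept Sales ✓; 28 hrs/wk ≥ 24 ✓; enrolled in Identity Protection Plan ✓ → eligible.
Parking Benefit — service 540 days ≥ 3 months (≈90 days) ✓; 28 hrs/wk < 35 ✗ → not eligible.
Backup Childcare — service 540 days < 5 years (≈1825 days) ✗ → not eligible.
401(k) Company Match — status part-time ✓ (not excluded); service 540 days ≥ 1 month (≈30 days) ✓; rating 4 ≥ 3 ✓; dept Sales ✗ → not eligible.
Sabbatical Program — status part-time ✗ (requires seasonal) → not eligible.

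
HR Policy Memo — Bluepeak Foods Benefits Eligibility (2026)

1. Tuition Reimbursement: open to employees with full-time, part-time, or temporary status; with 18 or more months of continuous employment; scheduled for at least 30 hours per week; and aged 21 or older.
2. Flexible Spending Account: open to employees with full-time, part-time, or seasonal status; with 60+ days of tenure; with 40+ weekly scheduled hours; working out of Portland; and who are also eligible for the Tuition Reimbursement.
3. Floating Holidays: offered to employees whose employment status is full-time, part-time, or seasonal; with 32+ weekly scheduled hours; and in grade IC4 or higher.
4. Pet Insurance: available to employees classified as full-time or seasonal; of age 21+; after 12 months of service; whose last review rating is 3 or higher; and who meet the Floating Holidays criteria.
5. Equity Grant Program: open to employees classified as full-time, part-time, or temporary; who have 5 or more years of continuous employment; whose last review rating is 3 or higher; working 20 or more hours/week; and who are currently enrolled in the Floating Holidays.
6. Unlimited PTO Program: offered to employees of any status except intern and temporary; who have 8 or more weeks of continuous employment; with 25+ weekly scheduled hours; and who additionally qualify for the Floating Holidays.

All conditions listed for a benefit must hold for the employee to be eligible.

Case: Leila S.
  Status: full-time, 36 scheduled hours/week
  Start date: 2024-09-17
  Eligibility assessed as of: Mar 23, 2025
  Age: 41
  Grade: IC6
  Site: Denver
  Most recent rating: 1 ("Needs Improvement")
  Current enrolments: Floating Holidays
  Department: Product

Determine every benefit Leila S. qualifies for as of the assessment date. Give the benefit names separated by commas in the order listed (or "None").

Service from 2024-09-17 to Mar 23, 2025: 187 days.
Tuition Reimbursement — status full-time ✓; service 187 days < 18 months (≈540 days) ✗ → not eligible.
Flexible Spending Account — status full-time ✓; service 187 days ≥ 60 days ✓; 36 hrs/wk < 40 ✗ → not eligible.
Floating Holidays — status full-time ✓; 36 hrs/wk ≥ 32 ✓; grade IC6 ≥ IC4 ✓ → eligible.
Pet Insurance — status full-time ✓; age 41 ≥ 21 ✓; service 187 days < 12 months (≈360 days) ✗ → not eligible.
Equity Grant Program — status full-time ✓; service 187 days < 5 years (≈1825 days) ✗ → not eligible.
Unlimited PTO Program — status full-time ✓ (not excluded); service 187 days ≥ 8 weeks (≈56 days) ✓; 36 hrs/wk ≥ 25 ✓; eligible for Floating Holidays ✓ → eligible.

Floating Holidays, Unlimited PTO Program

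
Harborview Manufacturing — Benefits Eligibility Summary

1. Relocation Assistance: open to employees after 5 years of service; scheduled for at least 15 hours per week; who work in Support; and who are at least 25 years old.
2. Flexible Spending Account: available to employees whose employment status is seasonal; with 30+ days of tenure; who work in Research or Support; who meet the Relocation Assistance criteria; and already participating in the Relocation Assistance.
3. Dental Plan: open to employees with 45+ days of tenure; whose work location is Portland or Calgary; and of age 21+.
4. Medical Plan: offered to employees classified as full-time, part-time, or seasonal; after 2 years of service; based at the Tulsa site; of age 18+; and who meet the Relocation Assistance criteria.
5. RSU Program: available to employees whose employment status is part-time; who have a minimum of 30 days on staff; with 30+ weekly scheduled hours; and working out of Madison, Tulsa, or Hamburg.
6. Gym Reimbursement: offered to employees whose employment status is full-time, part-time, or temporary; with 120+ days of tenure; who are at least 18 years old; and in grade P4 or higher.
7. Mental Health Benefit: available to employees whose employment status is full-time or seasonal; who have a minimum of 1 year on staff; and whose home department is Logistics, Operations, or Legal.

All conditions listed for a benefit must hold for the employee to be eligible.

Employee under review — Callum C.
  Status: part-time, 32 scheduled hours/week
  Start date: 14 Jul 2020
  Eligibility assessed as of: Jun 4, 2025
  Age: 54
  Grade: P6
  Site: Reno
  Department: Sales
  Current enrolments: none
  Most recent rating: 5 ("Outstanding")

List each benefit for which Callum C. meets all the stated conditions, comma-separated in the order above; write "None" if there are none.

Service from 14 Jul 2020 to Jun 4, 2025: 1786 days.
Relocation Assistance — service 1786 days < 5 years (≈1825 days) ✗ → not eligible.
Flexible Spending Account — status part-time ✗ (requires seasonal) → not eligible.
Dental Plan — service 1786 days ≥ 45 days ✓; site Reno ✗ (not Portland or Calgary) → not eligible.
Medical Plan — status part-time ✓; service 1786 days ≥ 2 years (≈730 days) ✓; site Reno ✗ (not Tulsa) → not eligible.
RSU Program — status part-time ✓; service 1786 days ≥ 30 days ✓; 32 hrs/wk ≥ 30 ✓; site Reno ✗ (not Madison, Tulsa, or Hamburg) → not eligible.
Gym Reimbursement — status part-time ✓; service 1786 days ≥ 120 days ✓; age 54 ≥ 18 ✓; grade P6 ≥ P4 ✓ → eligible.
Mental Health Benefit — status part-time ✗ (requires full-time or seasonal) → not eligible.

Gym Reimbursement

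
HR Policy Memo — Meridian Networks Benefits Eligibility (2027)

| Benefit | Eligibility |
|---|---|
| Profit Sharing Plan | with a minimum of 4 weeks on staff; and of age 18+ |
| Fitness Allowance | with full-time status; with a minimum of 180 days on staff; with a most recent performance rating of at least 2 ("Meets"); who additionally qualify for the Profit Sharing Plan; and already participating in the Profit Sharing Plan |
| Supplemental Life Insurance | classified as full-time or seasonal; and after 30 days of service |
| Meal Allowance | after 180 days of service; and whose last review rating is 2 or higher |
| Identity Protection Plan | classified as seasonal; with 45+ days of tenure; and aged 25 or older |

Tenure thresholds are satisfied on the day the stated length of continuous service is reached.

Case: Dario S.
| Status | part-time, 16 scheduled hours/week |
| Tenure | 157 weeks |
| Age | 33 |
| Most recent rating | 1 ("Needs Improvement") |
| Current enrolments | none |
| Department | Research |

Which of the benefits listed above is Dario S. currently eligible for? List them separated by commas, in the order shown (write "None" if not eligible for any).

Profit Sharing Plan

Profit Sharing Plan — service 157 weeks ≥ 4 weeks ✓; age 33 ≥ 18 ✓ → eligible.
Fitness Allowance — status part-time ✗ (requires full-time) → not eligible.
Supplemental Life Insurance — status part-time ✗ (requires full-time or seasonal) → not eligible.
Meal Allowance — service 157 weeks ≥ 180 days ✓; rating 1 < 2 ✗ → not eligible.
Identity Protection Plan — status part-time ✗ (requires seasonal) → not eligible.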